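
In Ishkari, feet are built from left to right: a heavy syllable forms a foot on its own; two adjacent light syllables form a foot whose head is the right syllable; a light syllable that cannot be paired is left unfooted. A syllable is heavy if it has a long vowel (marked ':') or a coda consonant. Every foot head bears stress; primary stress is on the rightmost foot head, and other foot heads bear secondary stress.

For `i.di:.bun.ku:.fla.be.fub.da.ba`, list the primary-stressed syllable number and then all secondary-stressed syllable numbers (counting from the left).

Weights: 1 i L, 2 di: H, 3 bun H, 4 ku: H, 5 fla L, 6 be L, 7 fub H, 8 da L, 9 ba L.
Parse left to right (heavy = foot alone; LL = one foot; stranded L unfooted): i (ˈdi:) (ˈbun) (ˈku:) (fla.ˈbe) (ˈfub) (da.ˈba).
Foot heads: 2, 3, 4, 6, 7, 9.
Primary stress on the rightmost head = syllable 9.
Secondary stress on 2, 3, 4, 6, 7: i.ˌdi:.ˌbun.ˌku:.fla.ˌbe.ˌfub.da.ˈba.

primary 9, secondary 2, 3, 4, 6, 7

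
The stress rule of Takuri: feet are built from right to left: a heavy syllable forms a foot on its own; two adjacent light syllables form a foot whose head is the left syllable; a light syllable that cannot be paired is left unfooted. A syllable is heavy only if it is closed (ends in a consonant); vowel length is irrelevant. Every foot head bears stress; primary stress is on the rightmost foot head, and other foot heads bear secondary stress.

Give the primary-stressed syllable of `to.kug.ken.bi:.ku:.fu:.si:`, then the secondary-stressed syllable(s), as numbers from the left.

Weights: 1 to L, 2 kug H, 3 ken H, 4 bi: L, 5 ku: L, 6 fu: L, 7 si: L.
Parse right to left (heavy = foot alone; LL = one foot; stranded L unfooted): to (ˈkug) (ˈken) (ˈbi:.ku:) (ˈfu:.si:).
Foot heads: 2, 3, 4, 6.
Primary stress on the rightmost head = syllable 6.
Secondary stress on 2, 3, 4: to.ˌkug.ˌken.ˌbi:.ku:.ˈfu:.si:.

primary 6, secondary 2, 3, 4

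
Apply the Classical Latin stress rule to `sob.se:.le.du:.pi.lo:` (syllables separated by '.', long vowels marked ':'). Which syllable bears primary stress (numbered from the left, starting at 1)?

4

Classical Latin: stress the penult if heavy (long vowel or closed), else the antepenult.
Weights: 4 du: H, 5 pi L, 6 lo: H.
The penult (syllable 5, pi) is light, so stress falls on the antepenult (syllable 4, du:).
Stress on syllable 4: sob.se:.le.ˈdu:.pi.lo:.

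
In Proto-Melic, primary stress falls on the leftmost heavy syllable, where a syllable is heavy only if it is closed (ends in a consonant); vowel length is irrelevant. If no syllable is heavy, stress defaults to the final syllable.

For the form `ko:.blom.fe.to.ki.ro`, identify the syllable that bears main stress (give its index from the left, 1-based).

Weights: 1 ko: L, 2 blom H, 3 fe L, 4 to L, 5 ki L, 6 ro L.
Heavy syllables in the domain: 2. The leftmost is syllable 2 (blom).
Primary stress: syllable 2 → ko:.ˈblom.fe.to.ki.ro.

2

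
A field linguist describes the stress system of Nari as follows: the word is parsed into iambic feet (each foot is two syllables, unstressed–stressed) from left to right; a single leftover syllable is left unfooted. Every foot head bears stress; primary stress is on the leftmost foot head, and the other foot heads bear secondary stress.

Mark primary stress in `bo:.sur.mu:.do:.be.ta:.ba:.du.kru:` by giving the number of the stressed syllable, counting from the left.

2

Parse left to right into iambic (σˈσ) feet: (bo:.ˈsur) (mu:.ˈdo:) (be.ˈta:) (ba:.ˈdu) kru:. Syllable 9 is left unfooted.
Foot heads (stressed positions): 2, 4, 6, 8.
End Rule Leftmost: primary stress on the leftmost head = syllable 2.
Primary stress: syllable 2 → bo:.ˈsur.mu:.do:.be.ta:.ba:.du.kru:.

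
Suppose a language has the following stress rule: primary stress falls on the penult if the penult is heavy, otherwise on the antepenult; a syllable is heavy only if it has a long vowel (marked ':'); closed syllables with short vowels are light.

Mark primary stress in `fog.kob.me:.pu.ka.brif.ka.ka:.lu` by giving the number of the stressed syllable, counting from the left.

8

Weights: 7 ka L, 8 ka: H, 9 lu L.
The penult (syllable 8, ka:) is heavy, so it takes stress.
Primary stress: syllable 8 → fog.kob.me:.pu.ka.brif.ka.ˈka:.lu.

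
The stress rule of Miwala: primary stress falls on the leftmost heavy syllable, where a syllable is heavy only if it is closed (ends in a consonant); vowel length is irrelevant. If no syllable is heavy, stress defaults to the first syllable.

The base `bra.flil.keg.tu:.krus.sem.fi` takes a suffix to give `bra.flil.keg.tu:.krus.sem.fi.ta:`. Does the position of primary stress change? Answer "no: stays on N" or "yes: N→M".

Base `bra.flil.keg.tu:.krus.sem.fi` (7 syllables):
  Weights: 1 bra L, 2 flil H, 3 keg H, 4 tu: L, 5 krus H, 6 sem H, 7 fi L.
  Heavy syllables in the domain: 2, 3, 5, 6. The leftmost is syllable 2 (flil).
  → primary stress on syllable 2.
Suffixed `bra.flil.keg.tu:.krus.sem.fi.ta:` (8 syllables):
  Weights: 1 bra L, 2 flil H, 3 keg H, 4 tu: L, 5 krus H, 6 sem H, 7 fi L, 8 ta: L.
  Heavy syllables in the domain: 2, 3, 5, 6. The leftmost is syllable 2 (flil).
  → primary stress on syllable 2.

no: stays on 2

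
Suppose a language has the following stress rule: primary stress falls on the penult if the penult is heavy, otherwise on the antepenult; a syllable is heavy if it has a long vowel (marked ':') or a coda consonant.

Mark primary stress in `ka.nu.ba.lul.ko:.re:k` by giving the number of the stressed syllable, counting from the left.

5

Weights: 4 lul H, 5 ko: H, 6 re:k H.
The penult (syllable 5, ko:) is heavy, so it takes stress.
Primary stress: syllable 5 → ka.nu.ba.lul.ˈko:.re:k.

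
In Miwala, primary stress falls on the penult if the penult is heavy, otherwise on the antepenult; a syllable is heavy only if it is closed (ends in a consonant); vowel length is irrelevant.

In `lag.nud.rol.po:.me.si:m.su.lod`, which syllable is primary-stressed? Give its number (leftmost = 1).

Weights: 6 si:m H, 7 su L, 8 lod H.
The penult (syllable 7, su) is light, so stress falls on the antepenult (syllable 6, si:m).
Primary stress: syllable 6 → lag.nud.rol.po:.me.ˈsi:m.su.lod.

6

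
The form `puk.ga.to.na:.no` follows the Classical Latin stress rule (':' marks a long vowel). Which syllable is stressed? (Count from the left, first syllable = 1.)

Classical Latin: stress the penult if heavy (long vowel or closed), else the antepenult.
Weights: 3 to L, 4 na: H, 5 no L.
The penult (syllable 4, na:) is heavy, so it takes stress.
Stress on syllable 4: puk.ga.to.ˈna:.no.

4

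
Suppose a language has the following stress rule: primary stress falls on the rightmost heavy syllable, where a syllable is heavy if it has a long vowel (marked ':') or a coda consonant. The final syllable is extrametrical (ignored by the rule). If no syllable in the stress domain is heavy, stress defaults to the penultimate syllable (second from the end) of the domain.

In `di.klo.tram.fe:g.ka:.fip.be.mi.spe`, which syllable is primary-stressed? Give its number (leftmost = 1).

The final syllable (9, spe) is extrametrical; the stress domain is syllables 1–8.
Weights: 1 di L, 2 klo L, 3 tram H, 4 fe:g H, 5 ka: H, 6 fip H, 7 be L, 8 mi L.
Heavy syllables in the domain: 3, 4, 5, 6. The rightmost is syllable 6 (fip).
Primary stress: syllable 6 → di.klo.tram.fe:g.ka:.ˈfip.be.mi.spe.

6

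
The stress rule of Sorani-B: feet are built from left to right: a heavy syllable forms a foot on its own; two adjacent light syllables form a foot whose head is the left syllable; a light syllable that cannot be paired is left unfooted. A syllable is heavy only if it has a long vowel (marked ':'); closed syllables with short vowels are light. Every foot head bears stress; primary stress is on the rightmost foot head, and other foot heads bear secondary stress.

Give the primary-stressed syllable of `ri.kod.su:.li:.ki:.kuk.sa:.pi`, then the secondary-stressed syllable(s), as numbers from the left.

primary 7, secondary 1, 3, 4, 5

Weights: 1 ri L, 2 kod L, 3 su: H, 4 li: H, 5 ki: H, 6 kuk L, 7 sa: H, 8 pi L.
Parse left to right (heavy = foot alone; LL = one foot; stranded L unfooted): (ˈri.kod) (ˈsu:) (ˈli:) (ˈki:) kuk (ˈsa:) pi.
Foot heads: 1, 3, 4, 5, 7.
Primary stress on the rightmost head = syllable 7.
Secondary stress on 1, 3, 4, 5: ˌri.kod.ˌsu:.ˌli:.ˌki:.kuk.ˈsa:.pi.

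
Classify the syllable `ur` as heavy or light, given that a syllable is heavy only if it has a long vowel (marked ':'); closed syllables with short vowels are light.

`ur`: short vowel, closed (coda /r/). Short vowel → light.

light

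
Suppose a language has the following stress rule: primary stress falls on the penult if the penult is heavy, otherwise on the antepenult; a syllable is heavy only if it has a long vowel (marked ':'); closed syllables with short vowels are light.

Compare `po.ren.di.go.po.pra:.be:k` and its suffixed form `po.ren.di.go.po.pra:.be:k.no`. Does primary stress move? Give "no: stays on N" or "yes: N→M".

Base `po.ren.di.go.po.pra:.be:k` (7 syllables):
  Weights: 5 po L, 6 pra: H, 7 be:k H.
  The penult (syllable 6, pra:) is heavy, so it takes stress.
  → primary stress on syllable 6.
Suffixed `po.ren.di.go.po.pra:.be:k.no` (8 syllables):
  Weights: 6 pra: H, 7 be:k H, 8 no L.
  The penult (syllable 7, be:k) is heavy, so it takes stress.
  → primary stress on syllable 7.

yes: 6→7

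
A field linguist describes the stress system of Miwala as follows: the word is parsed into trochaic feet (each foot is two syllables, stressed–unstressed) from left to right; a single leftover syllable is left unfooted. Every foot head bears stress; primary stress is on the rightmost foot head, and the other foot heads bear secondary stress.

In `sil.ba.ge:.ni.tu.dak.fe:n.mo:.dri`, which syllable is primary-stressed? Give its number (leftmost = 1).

7

Parse left to right into trochaic (ˈσσ) feet: (ˈsil.ba) (ˈge:.ni) (ˈtu.dak) (ˈfe:n.mo:) dri. Syllable 9 is left unfooted.
Foot heads (stressed positions): 1, 3, 5, 7.
End Rule Rightmost: primary stress on the rightmost head = syllable 7.
Primary stress: syllable 7 → sil.ba.ge:.ni.tu.dak.ˈfe:n.mo:.dri.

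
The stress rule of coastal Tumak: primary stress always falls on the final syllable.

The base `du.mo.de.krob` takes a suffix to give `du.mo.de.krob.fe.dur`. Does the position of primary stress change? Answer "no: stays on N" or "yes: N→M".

yes: 4→6

Base `du.mo.de.krob` (4 syllables):
  The word has 4 syllables; the final syllable is syllable 4 (krob).
  → primary stress on syllable 4.
Suffixed `du.mo.de.krob.fe.dur` (6 syllables):
  The word has 6 syllables; the final syllable is syllable 6 (dur).
  → primary stress on syllable 6.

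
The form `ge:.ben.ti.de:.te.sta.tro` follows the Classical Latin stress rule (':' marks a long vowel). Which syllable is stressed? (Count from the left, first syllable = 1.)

5

Classical Latin: stress the penult if heavy (long vowel or closed), else the antepenult.
Weights: 5 te L, 6 sta L, 7 tro L.
The penult (syllable 6, sta) is light, so stress falls on the antepenult (syllable 5, te).
Stress on syllable 5: ge:.ben.ti.de:.ˈte.sta.tro.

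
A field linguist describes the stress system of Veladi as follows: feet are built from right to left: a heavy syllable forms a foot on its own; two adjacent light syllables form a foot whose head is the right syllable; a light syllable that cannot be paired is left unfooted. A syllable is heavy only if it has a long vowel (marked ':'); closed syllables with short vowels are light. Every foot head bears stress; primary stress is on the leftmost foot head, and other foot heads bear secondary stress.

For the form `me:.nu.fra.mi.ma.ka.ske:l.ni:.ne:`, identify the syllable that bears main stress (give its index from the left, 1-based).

1

Weights: 1 me: H, 2 nu L, 3 fra L, 4 mi L, 5 ma L, 6 ka L, 7 ske:l H, 8 ni: H, 9 ne: H.
Parse right to left (heavy = foot alone; LL = one foot; stranded L unfooted): (ˈme:) nu (fra.ˈmi) (ma.ˈka) (ˈske:l) (ˈni:) (ˈne:).
Foot heads: 1, 4, 6, 7, 8, 9.
Primary stress on the leftmost head = syllable 1.
Primary stress: syllable 1 → ˈme:.nu.fra.mi.ma.ka.ske:l.ni:.ne:.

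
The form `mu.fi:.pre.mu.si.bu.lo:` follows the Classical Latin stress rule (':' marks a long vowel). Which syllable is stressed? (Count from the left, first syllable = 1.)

5

Classical Latin: stress the penult if heavy (long vowel or closed), else the antepenult.
Weights: 5 si L, 6 bu L, 7 lo: H.
The penult (syllable 6, bu) is light, so stress falls on the antepenult (syllable 5, si).
Stress on syllable 5: mu.fi:.pre.mu.ˈsi.bu.lo:.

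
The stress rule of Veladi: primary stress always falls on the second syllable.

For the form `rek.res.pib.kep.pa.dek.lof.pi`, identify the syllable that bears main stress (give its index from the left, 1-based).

The word has 8 syllables; the second syllable is syllable 2 (res).
Primary stress: syllable 2 → rek.ˈres.pib.kep.pa.dek.lof.pi.

2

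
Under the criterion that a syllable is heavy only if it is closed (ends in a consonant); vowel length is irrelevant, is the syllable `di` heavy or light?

light

`di`: short vowel, open (no coda). Open (no coda) → light.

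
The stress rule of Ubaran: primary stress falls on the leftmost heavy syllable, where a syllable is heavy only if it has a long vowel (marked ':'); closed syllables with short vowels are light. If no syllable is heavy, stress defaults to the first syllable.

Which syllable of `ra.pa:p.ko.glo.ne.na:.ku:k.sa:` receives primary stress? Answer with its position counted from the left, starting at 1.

2

Weights: 1 ra L, 2 pa:p H, 3 ko L, 4 glo L, 5 ne L, 6 na: H, 7 ku:k H, 8 sa: H.
Heavy syllables in the domain: 2, 6, 7, 8. The leftmost is syllable 2 (pa:p).
Primary stress: syllable 2 → ra.ˈpa:p.ko.glo.ne.na:.ku:k.sa:.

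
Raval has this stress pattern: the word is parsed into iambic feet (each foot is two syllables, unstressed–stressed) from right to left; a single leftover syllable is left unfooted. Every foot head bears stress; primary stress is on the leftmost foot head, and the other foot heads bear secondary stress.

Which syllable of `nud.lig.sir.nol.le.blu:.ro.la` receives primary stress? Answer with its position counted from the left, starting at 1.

Parse right to left into iambic (σˈσ) feet: (nud.ˈlig) (sir.ˈnol) (le.ˈblu:) (ro.ˈla).
Foot heads (stressed positions): 2, 4, 6, 8.
End Rule Leftmost: primary stress on the leftmost head = syllable 2.
Primary stress: syllable 2 → nud.ˈlig.sir.nol.le.blu:.ro.la.

2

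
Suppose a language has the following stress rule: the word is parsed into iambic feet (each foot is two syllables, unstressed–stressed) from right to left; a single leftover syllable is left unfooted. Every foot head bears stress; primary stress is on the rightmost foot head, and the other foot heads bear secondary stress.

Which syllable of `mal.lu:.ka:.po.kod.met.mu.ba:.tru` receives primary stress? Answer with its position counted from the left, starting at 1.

Parse right to left into iambic (σˈσ) feet: mal (lu:.ˈka:) (po.ˈkod) (met.ˈmu) (ba:.ˈtru). Syllable 1 is left unfooted.
Foot heads (stressed positions): 3, 5, 7, 9.
End Rule Rightmost: primary stress on the rightmost head = syllable 9.
Primary stress: syllable 9 → mal.lu:.ka:.po.kod.met.mu.ba:.ˈtru.

9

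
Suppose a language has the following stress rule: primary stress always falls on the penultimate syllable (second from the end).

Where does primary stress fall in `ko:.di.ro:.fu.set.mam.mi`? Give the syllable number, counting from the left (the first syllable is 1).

The word has 7 syllables; the penultimate syllable (second from the end) is syllable 6 (mam).
Primary stress: syllable 6 → ko:.di.ro:.fu.set.ˈmam.mi.

6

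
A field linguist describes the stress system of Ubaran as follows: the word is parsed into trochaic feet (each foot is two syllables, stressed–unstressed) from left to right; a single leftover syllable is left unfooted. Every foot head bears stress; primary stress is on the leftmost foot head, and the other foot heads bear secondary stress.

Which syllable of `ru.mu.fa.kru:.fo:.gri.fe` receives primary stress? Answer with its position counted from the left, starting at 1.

1

Parse left to right into trochaic (ˈσσ) feet: (ˈru.mu) (ˈfa.kru:) (ˈfo:.gri) fe. Syllable 7 is left unfooted.
Foot heads (stressed positions): 1, 3, 5.
End Rule Leftmost: primary stress on the leftmost head = syllable 1.
Primary stress: syllable 1 → ˈru.mu.fa.kru:.fo:.gri.fe.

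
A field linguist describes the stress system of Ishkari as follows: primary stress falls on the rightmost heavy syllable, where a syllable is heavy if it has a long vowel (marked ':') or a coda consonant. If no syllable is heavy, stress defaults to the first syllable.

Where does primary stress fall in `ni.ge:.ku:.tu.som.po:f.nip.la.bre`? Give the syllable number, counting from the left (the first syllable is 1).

Weights: 1 ni L, 2 ge: H, 3 ku: H, 4 tu L, 5 som H, 6 po:f H, 7 nip H, 8 la L, 9 bre L.
Heavy syllables in the domain: 2, 3, 5, 6, 7. The rightmost is syllable 7 (nip).
Primary stress: syllable 7 → ni.ge:.ku:.tu.som.po:f.ˈnip.la.bre.

7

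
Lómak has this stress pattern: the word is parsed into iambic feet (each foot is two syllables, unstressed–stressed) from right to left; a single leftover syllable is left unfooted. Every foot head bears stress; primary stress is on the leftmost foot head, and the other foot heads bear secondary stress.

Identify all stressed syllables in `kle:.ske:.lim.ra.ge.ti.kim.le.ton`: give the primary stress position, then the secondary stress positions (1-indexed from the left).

Parse right to left into iambic (σˈσ) feet: kle: (ske:.ˈlim) (ra.ˈge) (ti.ˈkim) (le.ˈton). Syllable 1 is left unfooted.
Foot heads (stressed positions): 3, 5, 7, 9.
End Rule Leftmost: primary stress on the leftmost head = syllable 3.
Secondary stress on 5, 7, 9: kle:.ske:.ˈlim.ra.ˌge.ti.ˌkim.le.ˌton.

primary 3, secondary 5, 7, 9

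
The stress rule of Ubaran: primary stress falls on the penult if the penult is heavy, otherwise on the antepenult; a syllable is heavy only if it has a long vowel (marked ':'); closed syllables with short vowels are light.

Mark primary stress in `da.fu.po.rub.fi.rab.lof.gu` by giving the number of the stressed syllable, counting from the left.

Weights: 6 rab L, 7 lof L, 8 gu L.
The penult (syllable 7, lof) is light, so stress falls on the antepenult (syllable 6, rab).
Primary stress: syllable 6 → da.fu.po.rub.fi.ˈrab.lof.gu.

6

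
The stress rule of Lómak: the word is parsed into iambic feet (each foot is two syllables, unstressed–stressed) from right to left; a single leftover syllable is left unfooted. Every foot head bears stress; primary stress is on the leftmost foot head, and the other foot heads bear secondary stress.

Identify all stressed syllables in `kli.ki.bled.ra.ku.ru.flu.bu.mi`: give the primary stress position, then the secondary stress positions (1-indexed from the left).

Parse right to left into iambic (σˈσ) feet: kli (ki.ˈbled) (ra.ˈku) (ru.ˈflu) (bu.ˈmi). Syllable 1 is left unfooted.
Foot heads (stressed positions): 3, 5, 7, 9.
End Rule Leftmost: primary stress on the leftmost head = syllable 3.
Secondary stress on 5, 7, 9: kli.ki.ˈbled.ra.ˌku.ru.ˌflu.bu.ˌmi.

primary 3, secondary 5, 7, 9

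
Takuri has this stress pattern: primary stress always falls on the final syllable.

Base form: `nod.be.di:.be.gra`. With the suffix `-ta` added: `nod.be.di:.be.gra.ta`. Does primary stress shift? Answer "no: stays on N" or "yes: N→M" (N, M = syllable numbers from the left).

yes: 5→6

Base `nod.be.di:.be.gra` (5 syllables):
  The word has 5 syllables; the final syllable is syllable 5 (gra).
  → primary stress on syllable 5.
Suffixed `nod.be.di:.be.gra.ta` (6 syllables):
  The word has 6 syllables; the final syllable is syllable 6 (ta).
  → primary stress on syllable 6.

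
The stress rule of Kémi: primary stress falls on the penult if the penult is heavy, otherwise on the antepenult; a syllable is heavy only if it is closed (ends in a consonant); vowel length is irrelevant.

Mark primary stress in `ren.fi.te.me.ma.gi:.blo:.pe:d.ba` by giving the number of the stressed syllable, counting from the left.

8

Weights: 7 blo: L, 8 pe:d H, 9 ba L.
The penult (syllable 8, pe:d) is heavy, so it takes stress.
Primary stress: syllable 8 → ren.fi.te.me.ma.gi:.blo:.ˈpe:d.ba.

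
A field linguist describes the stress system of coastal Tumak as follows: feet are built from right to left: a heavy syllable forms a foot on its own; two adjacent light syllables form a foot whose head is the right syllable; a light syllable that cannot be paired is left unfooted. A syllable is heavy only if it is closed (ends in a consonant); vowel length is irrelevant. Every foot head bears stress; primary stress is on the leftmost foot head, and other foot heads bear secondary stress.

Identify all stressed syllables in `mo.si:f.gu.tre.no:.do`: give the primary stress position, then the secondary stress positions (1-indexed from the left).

primary 2, secondary 4, 6

Weights: 1 mo L, 2 si:f H, 3 gu L, 4 tre L, 5 no: L, 6 do L.
Parse right to left (heavy = foot alone; LL = one foot; stranded L unfooted): mo (ˈsi:f) (gu.ˈtre) (no:.ˈdo).
Foot heads: 2, 4, 6.
Primary stress on the leftmost head = syllable 2.
Secondary stress on 4, 6: mo.ˈsi:f.gu.ˌtre.no:.ˌdo.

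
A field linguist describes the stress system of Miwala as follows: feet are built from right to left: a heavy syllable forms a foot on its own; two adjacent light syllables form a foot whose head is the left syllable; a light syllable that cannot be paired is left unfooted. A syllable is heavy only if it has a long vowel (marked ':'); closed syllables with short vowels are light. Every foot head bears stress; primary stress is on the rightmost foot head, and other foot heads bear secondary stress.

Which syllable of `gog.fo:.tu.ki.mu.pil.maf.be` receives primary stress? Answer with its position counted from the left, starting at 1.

7

Weights: 1 gog L, 2 fo: H, 3 tu L, 4 ki L, 5 mu L, 6 pil L, 7 maf L, 8 be L.
Parse right to left (heavy = foot alone; LL = one foot; stranded L unfooted): gog (ˈfo:) (ˈtu.ki) (ˈmu.pil) (ˈmaf.be).
Foot heads: 2, 3, 5, 7.
Primary stress on the rightmost head = syllable 7.
Primary stress: syllable 7 → gog.fo:.tu.ki.mu.pil.ˈmaf.be.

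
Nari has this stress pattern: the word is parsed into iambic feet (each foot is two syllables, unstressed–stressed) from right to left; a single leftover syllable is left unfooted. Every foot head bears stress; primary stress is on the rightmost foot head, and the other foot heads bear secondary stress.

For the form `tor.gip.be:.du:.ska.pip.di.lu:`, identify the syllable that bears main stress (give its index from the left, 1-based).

8

Parse right to left into iambic (σˈσ) feet: (tor.ˈgip) (be:.ˈdu:) (ska.ˈpip) (di.ˈlu:).
Foot heads (stressed positions): 2, 4, 6, 8.
End Rule Rightmost: primary stress on the rightmost head = syllable 8.
Primary stress: syllable 8 → tor.gip.be:.du:.ska.pip.di.ˈlu:.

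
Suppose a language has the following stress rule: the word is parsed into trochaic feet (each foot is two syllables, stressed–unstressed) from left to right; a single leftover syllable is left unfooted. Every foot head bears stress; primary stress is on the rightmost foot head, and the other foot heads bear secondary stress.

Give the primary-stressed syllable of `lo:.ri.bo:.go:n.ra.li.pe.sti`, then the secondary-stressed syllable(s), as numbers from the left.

Parse left to right into trochaic (ˈσσ) feet: (ˈlo:.ri) (ˈbo:.go:n) (ˈra.li) (ˈpe.sti).
Foot heads (stressed positions): 1, 3, 5, 7.
End Rule Rightmost: primary stress on the rightmost head = syllable 7.
Secondary stress on 1, 3, 5: ˌlo:.ri.ˌbo:.go:n.ˌra.li.ˈpe.sti.

primary 7, secondary 1, 3, 5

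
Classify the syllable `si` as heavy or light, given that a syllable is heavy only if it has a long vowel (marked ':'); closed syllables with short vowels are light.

`si`: short vowel, open (no coda). Short vowel → light.

light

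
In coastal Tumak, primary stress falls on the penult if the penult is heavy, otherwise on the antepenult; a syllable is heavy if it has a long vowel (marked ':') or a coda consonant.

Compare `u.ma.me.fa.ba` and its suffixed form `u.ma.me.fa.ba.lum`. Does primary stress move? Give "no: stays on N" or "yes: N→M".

yes: 3→4

Base `u.ma.me.fa.ba` (5 syllables):
  Weights: 3 me L, 4 fa L, 5 ba L.
  The penult (syllable 4, fa) is light, so stress falls on the antepenult (syllable 3, me).
  → primary stress on syllable 3.
Suffixed `u.ma.me.fa.ba.lum` (6 syllables):
  Weights: 4 fa L, 5 ba L, 6 lum H.
  The penult (syllable 5, ba) is light, so stress falls on the antepenult (syllable 4, fa).
  → primary stress on syllable 4.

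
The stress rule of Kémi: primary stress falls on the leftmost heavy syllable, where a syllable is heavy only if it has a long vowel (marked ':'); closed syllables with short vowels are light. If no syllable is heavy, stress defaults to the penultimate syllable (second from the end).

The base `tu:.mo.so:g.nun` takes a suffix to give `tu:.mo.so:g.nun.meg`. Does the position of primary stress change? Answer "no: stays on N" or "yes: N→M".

no: stays on 1

Base `tu:.mo.so:g.nun` (4 syllables):
  Weights: 1 tu: H, 2 mo L, 3 so:g H, 4 nun L.
  Heavy syllables in the domain: 1, 3. The leftmost is syllable 1 (tu:).
  → primary stress on syllable 1.
Suffixed `tu:.mo.so:g.nun.meg` (5 syllables):
  Weights: 1 tu: H, 2 mo L, 3 so:g H, 4 nun L, 5 meg L.
  Heavy syllables in the domain: 1, 3. The leftmost is syllable 1 (tu:).
  → primary stress on syllable 1.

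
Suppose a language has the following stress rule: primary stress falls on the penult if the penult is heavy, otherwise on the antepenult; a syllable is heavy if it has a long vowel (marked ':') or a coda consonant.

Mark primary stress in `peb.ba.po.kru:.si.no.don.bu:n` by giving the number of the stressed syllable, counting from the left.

Weights: 6 no L, 7 don H, 8 bu:n H.
The penult (syllable 7, don) is heavy, so it takes stress.
Primary stress: syllable 7 → peb.ba.po.kru:.si.no.ˈdon.bu:n.

7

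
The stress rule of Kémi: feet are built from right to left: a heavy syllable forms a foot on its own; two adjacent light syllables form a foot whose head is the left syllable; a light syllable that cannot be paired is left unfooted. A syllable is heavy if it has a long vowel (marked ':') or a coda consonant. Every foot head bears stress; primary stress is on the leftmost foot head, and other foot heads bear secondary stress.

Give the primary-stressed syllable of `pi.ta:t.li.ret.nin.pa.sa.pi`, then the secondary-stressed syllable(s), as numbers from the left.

primary 2, secondary 4, 5, 7

Weights: 1 pi L, 2 ta:t H, 3 li L, 4 ret H, 5 nin H, 6 pa L, 7 sa L, 8 pi L.
Parse right to left (heavy = foot alone; LL = one foot; stranded L unfooted): pi (ˈta:t) li (ˈret) (ˈnin) pa (ˈsa.pi).
Foot heads: 2, 4, 5, 7.
Primary stress on the leftmost head = syllable 2.
Secondary stress on 4, 5, 7: pi.ˈta:t.li.ˌret.ˌnin.pa.ˌsa.pi.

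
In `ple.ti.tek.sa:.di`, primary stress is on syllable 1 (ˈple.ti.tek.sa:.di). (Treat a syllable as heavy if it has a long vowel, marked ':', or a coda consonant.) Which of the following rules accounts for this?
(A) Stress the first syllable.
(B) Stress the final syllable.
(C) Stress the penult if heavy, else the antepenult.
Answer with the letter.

A

Rule A → syllable 1 ✓.
Rule B → syllable 5 (observed: 1).
Rule C → syllable 4 (observed: 1).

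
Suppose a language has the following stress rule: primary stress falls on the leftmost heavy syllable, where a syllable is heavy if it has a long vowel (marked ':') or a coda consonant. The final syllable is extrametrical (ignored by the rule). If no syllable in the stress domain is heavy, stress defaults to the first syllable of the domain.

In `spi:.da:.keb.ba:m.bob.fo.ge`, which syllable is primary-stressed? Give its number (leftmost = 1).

The final syllable (7, ge) is extrametrical; the stress domain is syllables 1–6.
Weights: 1 spi: H, 2 da: H, 3 keb H, 4 ba:m H, 5 bob H, 6 fo L.
Heavy syllables in the domain: 1, 2, 3, 4, 5. The leftmost is syllable 1 (spi:).
Primary stress: syllable 1 → ˈspi:.da:.keb.ba:m.bob.fo.ge.

1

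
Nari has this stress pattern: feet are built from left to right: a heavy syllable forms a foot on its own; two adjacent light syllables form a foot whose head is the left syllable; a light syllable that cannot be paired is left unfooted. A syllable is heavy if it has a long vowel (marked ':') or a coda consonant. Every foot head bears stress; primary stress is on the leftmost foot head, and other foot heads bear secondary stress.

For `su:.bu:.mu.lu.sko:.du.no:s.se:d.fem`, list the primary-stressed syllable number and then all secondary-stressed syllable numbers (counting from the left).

primary 1, secondary 2, 3, 5, 7, 8, 9

Weights: 1 su: H, 2 bu: H, 3 mu L, 4 lu L, 5 sko: H, 6 du L, 7 no:s H, 8 se:d H, 9 fem H.
Parse left to right (heavy = foot alone; LL = one foot; stranded L unfooted): (ˈsu:) (ˈbu:) (ˈmu.lu) (ˈsko:) du (ˈno:s) (ˈse:d) (ˈfem).
Foot heads: 1, 2, 3, 5, 7, 8, 9.
Primary stress on the leftmost head = syllable 1.
Secondary stress on 2, 3, 5, 7, 8, 9: ˈsu:.ˌbu:.ˌmu.lu.ˌsko:.du.ˌno:s.ˌse:d.ˌfem.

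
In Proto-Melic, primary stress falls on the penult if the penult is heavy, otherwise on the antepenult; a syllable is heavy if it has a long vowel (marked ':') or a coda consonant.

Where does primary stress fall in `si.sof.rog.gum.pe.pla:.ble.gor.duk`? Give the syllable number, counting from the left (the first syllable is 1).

8

Weights: 7 ble L, 8 gor H, 9 duk H.
The penult (syllable 8, gor) is heavy, so it takes stress.
Primary stress: syllable 8 → si.sof.rog.gum.pe.pla:.ble.ˈgor.duk.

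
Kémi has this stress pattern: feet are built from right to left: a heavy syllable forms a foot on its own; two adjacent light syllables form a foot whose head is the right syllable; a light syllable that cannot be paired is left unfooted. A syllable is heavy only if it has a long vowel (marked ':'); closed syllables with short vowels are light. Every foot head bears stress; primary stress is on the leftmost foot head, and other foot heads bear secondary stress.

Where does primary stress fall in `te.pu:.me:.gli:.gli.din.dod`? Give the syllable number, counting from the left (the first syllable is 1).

2

Weights: 1 te L, 2 pu: H, 3 me: H, 4 gli: H, 5 gli L, 6 din L, 7 dod L.
Parse right to left (heavy = foot alone; LL = one foot; stranded L unfooted): te (ˈpu:) (ˈme:) (ˈgli:) gli (din.ˈdod).
Foot heads: 2, 3, 4, 7.
Primary stress on the leftmost head = syllable 2.
Primary stress: syllable 2 → te.ˈpu:.me:.gli:.gli.din.dod.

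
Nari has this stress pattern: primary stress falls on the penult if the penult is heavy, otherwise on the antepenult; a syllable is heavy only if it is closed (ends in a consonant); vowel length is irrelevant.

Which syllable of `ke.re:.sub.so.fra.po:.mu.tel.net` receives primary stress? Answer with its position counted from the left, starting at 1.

Weights: 7 mu L, 8 tel H, 9 net H.
The penult (syllable 8, tel) is heavy, so it takes stress.
Primary stress: syllable 8 → ke.re:.sub.so.fra.po:.mu.ˈtel.net.

8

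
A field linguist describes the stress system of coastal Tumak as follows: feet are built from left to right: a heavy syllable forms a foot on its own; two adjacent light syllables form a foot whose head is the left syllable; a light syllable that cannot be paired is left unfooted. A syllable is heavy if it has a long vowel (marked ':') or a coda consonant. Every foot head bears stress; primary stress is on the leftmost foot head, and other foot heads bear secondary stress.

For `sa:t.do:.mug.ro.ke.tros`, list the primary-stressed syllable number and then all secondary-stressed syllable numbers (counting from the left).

primary 1, secondary 2, 3, 4, 6

Weights: 1 sa:t H, 2 do: H, 3 mug H, 4 ro L, 5 ke L, 6 tros H.
Parse left to right (heavy = foot alone; LL = one foot; stranded L unfooted): (ˈsa:t) (ˈdo:) (ˈmug) (ˈro.ke) (ˈtros).
Foot heads: 1, 2, 3, 4, 6.
Primary stress on the leftmost head = syllable 1.
Secondary stress on 2, 3, 4, 6: ˈsa:t.ˌdo:.ˌmug.ˌro.ke.ˌtros.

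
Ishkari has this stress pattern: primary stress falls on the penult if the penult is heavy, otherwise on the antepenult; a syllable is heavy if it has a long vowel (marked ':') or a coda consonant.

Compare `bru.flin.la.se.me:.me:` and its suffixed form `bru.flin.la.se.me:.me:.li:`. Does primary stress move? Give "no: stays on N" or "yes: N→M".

yes: 5→6

Base `bru.flin.la.se.me:.me:` (6 syllables):
  Weights: 4 se L, 5 me: H, 6 me: H.
  The penult (syllable 5, me:) is heavy, so it takes stress.
  → primary stress on syllable 5.
Suffixed `bru.flin.la.se.me:.me:.li:` (7 syllables):
  Weights: 5 me: H, 6 me: H, 7 li: H.
  The penult (syllable 6, me:) is heavy, so it takes stress.
  → primary stress on syllable 6.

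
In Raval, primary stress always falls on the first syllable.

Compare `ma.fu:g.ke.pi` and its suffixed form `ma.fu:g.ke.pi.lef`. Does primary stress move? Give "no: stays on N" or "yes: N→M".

Base `ma.fu:g.ke.pi` (4 syllables):
  The word has 4 syllables; the first syllable is syllable 1 (ma).
  → primary stress on syllable 1.
Suffixed `ma.fu:g.ke.pi.lef` (5 syllables):
  The word has 5 syllables; the first syllable is syllable 1 (ma).
  → primary stress on syllable 1.

no: stays on 1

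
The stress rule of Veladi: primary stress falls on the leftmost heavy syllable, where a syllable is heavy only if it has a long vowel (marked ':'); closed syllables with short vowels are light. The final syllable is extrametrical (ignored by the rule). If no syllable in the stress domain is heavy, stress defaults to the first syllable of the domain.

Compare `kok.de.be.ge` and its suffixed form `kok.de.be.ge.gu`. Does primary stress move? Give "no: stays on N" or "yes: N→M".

no: stays on 1

Base `kok.de.be.ge` (4 syllables):
  The final syllable (4, ge) is extrametrical; the stress domain is syllables 1–3.
  Weights: 1 kok L, 2 de L, 3 be L.
  No heavy syllable in the domain; default to the first syllable of the domain = syllable 1.
  → primary stress on syllable 1.
Suffixed `kok.de.be.ge.gu` (5 syllables):
  The final syllable (5, gu) is extrametrical; the stress domain is syllables 1–4.
  Weights: 1 kok L, 2 de L, 3 be L, 4 ge L.
  No heavy syllable in the domain; default to the first syllable of the domain = syllable 1.
  → primary stress on syllable 1.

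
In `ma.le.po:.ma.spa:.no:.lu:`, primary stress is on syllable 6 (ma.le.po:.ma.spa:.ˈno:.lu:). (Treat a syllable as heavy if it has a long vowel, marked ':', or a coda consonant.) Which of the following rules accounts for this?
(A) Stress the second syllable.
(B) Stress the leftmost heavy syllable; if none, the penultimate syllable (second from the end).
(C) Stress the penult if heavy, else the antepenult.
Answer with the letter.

Rule A → syllable 2 (observed: 6).
Rule B → syllable 3 (observed: 6).
Rule C → syllable 6 ✓.

C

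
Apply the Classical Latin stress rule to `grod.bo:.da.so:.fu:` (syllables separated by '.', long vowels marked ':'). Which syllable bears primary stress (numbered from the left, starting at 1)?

Classical Latin: stress the penult if heavy (long vowel or closed), else the antepenult.
Weights: 3 da L, 4 so: H, 5 fu: H.
The penult (syllable 4, so:) is heavy, so it takes stress.
Stress on syllable 4: grod.bo:.da.ˈso:.fu:.

4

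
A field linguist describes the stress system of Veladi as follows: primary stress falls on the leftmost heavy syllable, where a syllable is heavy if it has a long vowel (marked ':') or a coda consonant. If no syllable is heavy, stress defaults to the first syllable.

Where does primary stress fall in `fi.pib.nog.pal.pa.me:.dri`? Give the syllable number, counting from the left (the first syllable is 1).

2

Weights: 1 fi L, 2 pib H, 3 nog H, 4 pal H, 5 pa L, 6 me: H, 7 dri L.
Heavy syllables in the domain: 2, 3, 4, 6. The leftmost is syllable 2 (pib).
Primary stress: syllable 2 → fi.ˈpib.nog.pal.pa.me:.dri.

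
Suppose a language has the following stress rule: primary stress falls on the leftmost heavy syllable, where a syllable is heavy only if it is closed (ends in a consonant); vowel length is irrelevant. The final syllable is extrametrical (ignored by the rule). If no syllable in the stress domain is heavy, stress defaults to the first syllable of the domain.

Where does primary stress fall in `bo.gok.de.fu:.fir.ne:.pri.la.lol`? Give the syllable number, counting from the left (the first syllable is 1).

2

The final syllable (9, lol) is extrametrical; the stress domain is syllables 1–8.
Weights: 1 bo L, 2 gok H, 3 de L, 4 fu: L, 5 fir H, 6 ne: L, 7 pri L, 8 la L.
Heavy syllables in the domain: 2, 5. The leftmost is syllable 2 (gok).
Primary stress: syllable 2 → bo.ˈgok.de.fu:.fir.ne:.pri.la.lol.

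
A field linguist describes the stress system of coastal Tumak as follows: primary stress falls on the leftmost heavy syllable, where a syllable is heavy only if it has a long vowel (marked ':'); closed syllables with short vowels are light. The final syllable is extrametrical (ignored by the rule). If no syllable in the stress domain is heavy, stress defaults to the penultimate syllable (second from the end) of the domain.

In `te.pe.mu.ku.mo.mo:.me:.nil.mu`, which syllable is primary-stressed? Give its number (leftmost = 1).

The final syllable (9, mu) is extrametrical; the stress domain is syllables 1–8.
Weights: 1 te L, 2 pe L, 3 mu L, 4 ku L, 5 mo L, 6 mo: H, 7 me: H, 8 nil L.
Heavy syllables in the domain: 6, 7. The leftmost is syllable 6 (mo:).
Primary stress: syllable 6 → te.pe.mu.ku.mo.ˈmo:.me:.nil.mu.

6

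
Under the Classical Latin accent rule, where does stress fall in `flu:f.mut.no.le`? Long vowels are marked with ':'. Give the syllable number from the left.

2

Classical Latin: stress the penult if heavy (long vowel or closed), else the antepenult.
Weights: 2 mut H, 3 no L, 4 le L.
The penult (syllable 3, no) is light, so stress falls on the antepenult (syllable 2, mut).
Stress on syllable 2: flu:f.ˈmut.no.le.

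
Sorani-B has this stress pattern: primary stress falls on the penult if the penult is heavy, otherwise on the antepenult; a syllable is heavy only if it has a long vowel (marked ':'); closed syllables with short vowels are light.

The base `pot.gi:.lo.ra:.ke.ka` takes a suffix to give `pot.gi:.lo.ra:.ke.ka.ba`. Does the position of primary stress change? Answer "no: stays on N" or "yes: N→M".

Base `pot.gi:.lo.ra:.ke.ka` (6 syllables):
  Weights: 4 ra: H, 5 ke L, 6 ka L.
  The penult (syllable 5, ke) is light, so stress falls on the antepenult (syllable 4, ra:).
  → primary stress on syllable 4.
Suffixed `pot.gi:.lo.ra:.ke.ka.ba` (7 syllables):
  Weights: 5 ke L, 6 ka L, 7 ba L.
  The penult (syllable 6, ka) is light, so stress falls on the antepenult (syllable 5, ke).
  → primary stress on syllable 5.

yes: 4→5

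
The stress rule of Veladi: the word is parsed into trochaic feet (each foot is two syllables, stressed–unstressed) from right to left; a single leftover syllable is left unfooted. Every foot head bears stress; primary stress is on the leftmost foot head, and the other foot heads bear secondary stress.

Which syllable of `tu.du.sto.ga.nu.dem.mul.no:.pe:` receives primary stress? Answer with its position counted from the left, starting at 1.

Parse right to left into trochaic (ˈσσ) feet: tu (ˈdu.sto) (ˈga.nu) (ˈdem.mul) (ˈno:.pe:). Syllable 1 is left unfooted.
Foot heads (stressed positions): 2, 4, 6, 8.
End Rule Leftmost: primary stress on the leftmost head = syllable 2.
Primary stress: syllable 2 → tu.ˈdu.sto.ga.nu.dem.mul.no:.pe:.

2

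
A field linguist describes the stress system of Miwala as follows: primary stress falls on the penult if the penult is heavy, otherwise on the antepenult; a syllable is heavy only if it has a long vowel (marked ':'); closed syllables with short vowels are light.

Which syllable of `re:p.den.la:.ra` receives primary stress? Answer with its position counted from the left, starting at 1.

Weights: 2 den L, 3 la: H, 4 ra L.
The penult (syllable 3, la:) is heavy, so it takes stress.
Primary stress: syllable 3 → re:p.den.ˈla:.ra.

3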